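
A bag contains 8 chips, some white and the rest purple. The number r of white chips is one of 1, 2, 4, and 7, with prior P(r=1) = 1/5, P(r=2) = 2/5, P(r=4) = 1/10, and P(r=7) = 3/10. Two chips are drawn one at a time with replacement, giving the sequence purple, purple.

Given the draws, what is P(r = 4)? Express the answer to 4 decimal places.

Compute the likelihood of the observed sequence for each case: P(data | r = 1) = (7/8)(7/8) = 49/64; P(data | r = 2) = (6/8)(6/8) = 9/16; P(data | r = 4) = (4/8)(4/8) = 1/4; P(data | r = 7) = (1/8)(1/8) = 1/64.
Multiplying each by its prior: 1/5 · 49/64 = 49/320, 2/5 · 9/16 = 9/40, 1/10 · 1/4 = 1/40, 3/10 · 1/64 = 3/640; with total 261/640.
Therefore the posterior P(r = 4 | data) = (1/40) / (261/640) = 16/261.

0.0613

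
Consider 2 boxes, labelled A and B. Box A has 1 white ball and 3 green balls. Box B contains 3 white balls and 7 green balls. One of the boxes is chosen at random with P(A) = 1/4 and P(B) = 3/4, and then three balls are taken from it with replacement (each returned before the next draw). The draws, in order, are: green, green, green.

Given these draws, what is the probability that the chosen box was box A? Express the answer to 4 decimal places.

The likelihood of the observed sequence under each hypothesis: P(data | box A) = (3/4)(3/4)(3/4) = 0.42188; P(data | box B) = (7/10)(7/10)(7/10) = 0.343.
Multiplying each by its prior: 1/4 · 0.42188 = 0.10547, 3/4 · 0.343 = 0.25725; summing to 0.36272.
Therefore the posterior P(box A | data) = (0.10547) / (0.36272) = 0.29077.

0.2908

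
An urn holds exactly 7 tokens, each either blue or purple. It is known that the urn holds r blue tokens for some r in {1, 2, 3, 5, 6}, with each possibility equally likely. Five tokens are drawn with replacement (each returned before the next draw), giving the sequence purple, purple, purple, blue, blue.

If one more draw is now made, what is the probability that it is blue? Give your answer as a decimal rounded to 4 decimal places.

0.3889

For each hypothesis, P(data | H) works out to: P(data | r = 1) = (6/7)(6/7)(6/7)(1/7)(1/7) = 0.012852; P(data | r = 2) = (5/7)(5/7)(5/7)(2/7)(2/7) = 0.02975; P(data | r = 3) = (4/7)(4/7)(4/7)(3/7)(3/7) = 0.034271; P(data | r = 5) = (2/7)(2/7)(2/7)(5/7)(5/7) = 0.0119; P(data | r = 6) = (1/7)(1/7)(1/7)(6/7)(6/7) = 0.002142.
The prior-weighted likelihoods are 1/5 · 0.012852 = 0.0025704, 1/5 · 0.02975 = 0.0059499, 1/5 · 0.034271 = 0.0068543, 1/5 · 0.0119 = 0.00238, 1/5 · 0.002142 = 0.00042839; these sum to 0.018183.
Normalising, the posterior is P(r = 1 | data) = 0.14136, P(r = 2 | data) = 0.32723, P(r = 3 | data) = 0.37696, P(r = 5 | data) = 0.13089, P(r = 6 | data) = 0.02356.
The predictive probability is P(blue next | data) = (1/7)(0.14136) + (2/7)(0.32723) + (3/7)(0.37696) + (5/7)(0.13089) + (6/7)(0.02356) = 0.38893.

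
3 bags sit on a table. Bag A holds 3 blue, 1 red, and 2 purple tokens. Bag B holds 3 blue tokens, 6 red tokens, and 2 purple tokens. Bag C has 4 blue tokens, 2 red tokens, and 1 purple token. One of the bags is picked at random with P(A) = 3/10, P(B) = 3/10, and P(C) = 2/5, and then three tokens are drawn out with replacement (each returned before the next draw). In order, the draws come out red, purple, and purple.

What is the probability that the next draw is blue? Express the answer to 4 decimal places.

Under each hypothesis, the probability of the observed sequence is: P(data | bag A) = (1/6)(2/6)(2/6) = 0.018519; P(data | bag B) = (6/11)(2/11)(2/11) = 0.018032; P(data | bag C) = (2/7)(1/7)(1/7) = 0.0058309.
Multiplying each by its prior: 3/10 · 0.018519 = 0.0055556, 3/10 · 0.018032 = 0.0054095, 2/5 · 0.0058309 = 0.0023324; these sum to 0.013297.
Normalising, the posterior is P(bag A | data) = 0.41779, P(bag B | data) = 0.40681, P(bag C | data) = 0.1754.
Averaging over the posterior, P(blue next | data) = (1/2)(0.41779) + (3/11)(0.40681) + (4/7)(0.1754) = 0.42007.

0.4201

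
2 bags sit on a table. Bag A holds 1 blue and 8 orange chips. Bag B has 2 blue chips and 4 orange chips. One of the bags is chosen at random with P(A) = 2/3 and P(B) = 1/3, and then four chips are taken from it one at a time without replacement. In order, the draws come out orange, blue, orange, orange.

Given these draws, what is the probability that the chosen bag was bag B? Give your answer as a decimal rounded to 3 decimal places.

The likelihood of the observed sequence under each hypothesis: P(data | bag A) = (8/9)(1/8)(7/7)(6/6) = 1/9; P(data | bag B) = (4/6)(2/5)(3/4)(2/3) = 2/15.
The prior-weighted likelihoods are 2/3 · 1/9 = 2/27, 1/3 · 2/15 = 2/45; summing to 16/135.
By Bayes' rule, P(bag B | data) = (2/45) / (16/135) = 3/8.

0.375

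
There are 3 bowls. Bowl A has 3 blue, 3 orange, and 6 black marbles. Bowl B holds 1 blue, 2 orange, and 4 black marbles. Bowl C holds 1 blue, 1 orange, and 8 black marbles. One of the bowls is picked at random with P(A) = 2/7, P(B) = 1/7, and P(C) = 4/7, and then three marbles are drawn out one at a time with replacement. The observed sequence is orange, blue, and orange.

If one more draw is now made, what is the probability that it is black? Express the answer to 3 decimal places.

0.543

Under each hypothesis, the probability of the observed sequence is: P(data | bowl A) = (3/12)(3/12)(3/12) = 0.015625; P(data | bowl B) = (2/7)(1/7)(2/7) = 0.011662; P(data | bowl C) = (1/10)(1/10)(1/10) = 0.001.
The prior-weighted likelihoods are 2/7 · 0.015625 = 0.0044643, 1/7 · 0.011662 = 0.001666, 4/7 · 0.001 = 0.00057143; with total 0.0067017.
Normalising, the posterior is P(bowl A | data) = 0.66614, P(bowl B | data) = 0.24859, P(bowl C | data) = 0.085266.
The predictive probability is P(black next | data) = (1/2)(0.66614) + (4/7)(0.24859) + (4/5)(0.085266) = 0.54334.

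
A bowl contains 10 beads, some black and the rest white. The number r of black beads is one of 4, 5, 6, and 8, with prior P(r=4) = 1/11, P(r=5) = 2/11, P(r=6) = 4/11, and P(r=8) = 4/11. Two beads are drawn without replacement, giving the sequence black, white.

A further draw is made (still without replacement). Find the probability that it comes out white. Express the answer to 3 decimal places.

0.359

Compute the likelihood of the observed sequence for each case: P(data | r = 4) = (4/10)(6/9) = 4/15; P(data | r = 5) = (5/10)(5/9) = 5/18; P(data | r = 6) = (6/10)(4/9) = 4/15; P(data | r = 8) = (8/10)(2/9) = 8/45.
The prior-weighted likelihoods are 1/11 · 4/15 = 4/165, 2/11 · 5/18 = 5/99, 4/11 · 4/15 = 16/165, 4/11 · 8/45 = 32/495; these sum to 13/55.
Dividing through by the total gives posterior P(r = 4 | data) = 4/39, P(r = 5 | data) = 25/117, P(r = 6 | data) = 16/39, P(r = 8 | data) = 32/117.
Averaging over the posterior, P(white next | data) = (5/8)(4/39) + (1/2)(25/117) + (3/8)(16/39) + (1/8)(32/117) = 14/39.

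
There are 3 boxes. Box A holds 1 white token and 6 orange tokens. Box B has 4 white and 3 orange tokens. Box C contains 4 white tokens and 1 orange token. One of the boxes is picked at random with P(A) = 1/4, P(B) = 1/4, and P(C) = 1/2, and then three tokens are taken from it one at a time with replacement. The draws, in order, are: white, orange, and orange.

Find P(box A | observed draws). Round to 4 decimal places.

0.3832

The likelihood of the observed sequence under each hypothesis: P(data | box A) = (1/7)(6/7)(6/7) = 0.10496; P(data | box B) = (4/7)(3/7)(3/7) = 0.10496; P(data | box C) = (4/5)(1/5)(1/5) = 0.032.
Multiplying each by its prior: 1/4 · 0.10496 = 0.026239, 1/4 · 0.10496 = 0.026239, 1/2 · 0.032 = 0.016; summing to 0.068478.
So P(box A | data) = (0.026239) / (0.068478) = 0.38317.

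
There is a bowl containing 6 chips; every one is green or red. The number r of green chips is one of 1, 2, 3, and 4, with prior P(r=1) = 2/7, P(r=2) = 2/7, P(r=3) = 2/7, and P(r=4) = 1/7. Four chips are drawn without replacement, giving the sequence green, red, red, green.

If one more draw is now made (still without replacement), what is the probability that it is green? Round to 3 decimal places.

0.417

Under each hypothesis, the probability of the observed sequence is: P(data | r = 1) = (1/6)(5/5)(4/4)(0/3) = 0; P(data | r = 2) = (2/6)(4/5)(3/4)(1/3) = 1/15; P(data | r = 3) = (3/6)(3/5)(2/4)(2/3) = 1/10; P(data | r = 4) = (4/6)(2/5)(1/4)(3/3) = 1/15.
Weighting by the prior gives 2/7 · 0 = 0, 2/7 · 1/15 = 2/105, 2/7 · 1/10 = 1/35, 1/7 · 1/15 = 1/105; summing to 2/35.
Normalising, the posterior is P(r = 1 | data) = 0, P(r = 2 | data) = 1/3, P(r = 3 | data) = 1/2, P(r = 4 | data) = 1/6.
So P(green next | data) = Σ P(green next | H) P(H | data) = (0)(1/3) + (1/2)(1/2) + (1)(1/6) = 5/12.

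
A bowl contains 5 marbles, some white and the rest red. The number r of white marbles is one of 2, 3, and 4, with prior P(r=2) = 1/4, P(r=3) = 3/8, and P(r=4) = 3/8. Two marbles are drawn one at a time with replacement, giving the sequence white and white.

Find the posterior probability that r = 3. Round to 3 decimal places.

0.325

Compute the likelihood of the observed sequence for each case: P(data | r = 2) = (2/5)(2/5) = 4/25; P(data | r = 3) = (3/5)(3/5) = 9/25; P(data | r = 4) = (4/5)(4/5) = 16/25.
The prior-weighted likelihoods are 1/4 · 4/25 = 1/25, 3/8 · 9/25 = 27/200, 3/8 · 16/25 = 6/25; with total 83/200.
Hence P(r = 3 | data) = (27/200) / (83/200) = 27/83.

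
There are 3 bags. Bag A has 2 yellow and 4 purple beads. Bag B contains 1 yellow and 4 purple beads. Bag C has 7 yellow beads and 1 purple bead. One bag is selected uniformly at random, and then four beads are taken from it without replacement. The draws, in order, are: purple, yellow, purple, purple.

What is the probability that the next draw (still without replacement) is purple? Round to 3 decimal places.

0.800

The likelihood of the observed sequence under each hypothesis: P(data | bag A) = (4/6)(2/5)(3/4)(2/3) = 2/15; P(data | bag B) = (4/5)(1/4)(3/3)(2/2) = 1/5; P(data | bag C) = (1/8)(7/7)(0/6) = 0.
Multiplying each by its prior: 1/3 · 2/15 = 2/45, 1/3 · 1/5 = 1/15, 1/3 · 0 = 0; with total 1/9.
Dividing through by the total gives posterior P(bag A | data) = 2/5, P(bag B | data) = 3/5, P(bag C | data) = 0.
The predictive probability is P(purple next | data) = (1/2)(2/5) + (1)(3/5) = 4/5.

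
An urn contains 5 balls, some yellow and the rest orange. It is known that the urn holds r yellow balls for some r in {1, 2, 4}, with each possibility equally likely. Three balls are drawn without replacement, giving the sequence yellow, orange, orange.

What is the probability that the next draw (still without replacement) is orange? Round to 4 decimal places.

Under each hypothesis, the probability of the observed sequence is: P(data | r = 1) = (1/5)(4/4)(3/3) = 1/5; P(data | r = 2) = (2/5)(3/4)(2/3) = 1/5; P(data | r = 4) = (4/5)(1/4)(0/3) = 0.
Weighting by the prior gives 1/3 · 1/5 = 1/15, 1/3 · 1/5 = 1/15, 1/3 · 0 = 0; with total 2/15.
Normalising, the posterior is P(r = 1 | data) = 1/2, P(r = 2 | data) = 1/2, P(r = 4 | data) = 0.
So P(orange next | data) = Σ P(orange next | H) P(H | data) = (1)(1/2) + (1/2)(1/2) = 3/4.

0.7500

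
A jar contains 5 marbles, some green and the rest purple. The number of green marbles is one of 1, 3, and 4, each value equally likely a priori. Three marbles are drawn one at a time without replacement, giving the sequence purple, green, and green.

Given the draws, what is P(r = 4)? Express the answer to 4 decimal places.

0.5000

The likelihood of the observed sequence under each hypothesis: P(data | r = 1) = (4/5)(1/4)(0/3) = 0; P(data | r = 3) = (2/5)(3/4)(2/3) = 1/5; P(data | r = 4) = (1/5)(4/4)(3/3) = 1/5.
The prior-weighted likelihoods are 1/3 · 0 = 0, 1/3 · 1/5 = 1/15, 1/3 · 1/5 = 1/15; with total 2/15.
By Bayes' rule, P(r = 4 | data) = (1/15) / (2/15) = 1/2.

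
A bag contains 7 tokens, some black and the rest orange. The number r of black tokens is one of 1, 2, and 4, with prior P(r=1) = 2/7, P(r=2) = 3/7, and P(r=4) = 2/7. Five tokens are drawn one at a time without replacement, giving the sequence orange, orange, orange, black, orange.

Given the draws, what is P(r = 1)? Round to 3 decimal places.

0.500

Compute the likelihood of the observed sequence for each case: P(data | r = 1) = (6/7)(5/6)(4/5)(1/4)(3/3) = 1/7; P(data | r = 2) = (5/7)(4/6)(3/5)(2/4)(2/3) = 2/21; P(data | r = 4) = (3/7)(2/6)(1/5)(4/4)(0/3) = 0.
The prior-weighted likelihoods are 2/7 · 1/7 = 2/49, 3/7 · 2/21 = 2/49, 2/7 · 0 = 0; with total 4/49.
Hence P(r = 1 | data) = (2/49) / (4/49) = 1/2.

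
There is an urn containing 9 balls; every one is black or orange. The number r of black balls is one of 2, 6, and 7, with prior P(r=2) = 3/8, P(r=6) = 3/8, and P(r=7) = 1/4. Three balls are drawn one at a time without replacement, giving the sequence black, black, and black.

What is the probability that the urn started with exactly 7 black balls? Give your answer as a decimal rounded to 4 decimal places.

0.5385

For each hypothesis, P(data | H) works out to: P(data | r = 2) = (2/9)(1/8)(0/7) = 0; P(data | r = 6) = (6/9)(5/8)(4/7) = 5/21; P(data | r = 7) = (7/9)(6/8)(5/7) = 5/12.
Multiplying each by its prior: 3/8 · 0 = 0, 3/8 · 5/21 = 5/56, 1/4 · 5/12 = 5/48; these sum to 65/336.
Therefore the posterior P(r = 7 | data) = (5/48) / (65/336) = 7/13.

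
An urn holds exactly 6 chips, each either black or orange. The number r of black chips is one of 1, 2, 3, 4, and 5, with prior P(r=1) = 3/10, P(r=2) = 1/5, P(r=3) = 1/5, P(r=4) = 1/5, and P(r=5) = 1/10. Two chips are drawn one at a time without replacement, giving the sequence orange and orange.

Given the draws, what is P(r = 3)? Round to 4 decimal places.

Under each hypothesis, the probability of the observed sequence is: P(data | r = 1) = (5/6)(4/5) = 2/3; P(data | r = 2) = (4/6)(3/5) = 2/5; P(data | r = 3) = (3/6)(2/5) = 1/5; P(data | r = 4) = (2/6)(1/5) = 1/15; P(data | r = 5) = (1/6)(0/5) = 0.
Weighting by the prior gives 3/10 · 2/3 = 1/5, 1/5 · 2/5 = 2/25, 1/5 · 1/5 = 1/25, 1/5 · 1/15 = 1/75, 1/10 · 0 = 0; these sum to 1/3.
So P(r = 3 | data) = (1/25) / (1/3) = 3/25.

0.1200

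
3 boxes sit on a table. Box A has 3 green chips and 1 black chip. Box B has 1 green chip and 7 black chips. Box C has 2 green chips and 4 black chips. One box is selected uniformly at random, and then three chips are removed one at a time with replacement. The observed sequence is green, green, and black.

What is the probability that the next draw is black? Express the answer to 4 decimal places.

0.4226

Compute the likelihood of the observed sequence for each case: P(data | box A) = (3/4)(3/4)(1/4) = 0.14062; P(data | box B) = (1/8)(1/8)(7/8) = 0.013672; P(data | box C) = (2/6)(2/6)(4/6) = 0.074074.
Multiplying each by its prior: 1/3 · 0.14062 = 0.046875, 1/3 · 0.013672 = 0.0045573, 1/3 · 0.074074 = 0.024691; these sum to 0.076124.
Normalising, the posterior is P(box A | data) = 0.61577, P(box B | data) = 0.059867, P(box C | data) = 0.32436.
Averaging over the posterior, P(black next | data) = (1/4)(0.61577) + (7/8)(0.059867) + (2/3)(0.32436) = 0.42257.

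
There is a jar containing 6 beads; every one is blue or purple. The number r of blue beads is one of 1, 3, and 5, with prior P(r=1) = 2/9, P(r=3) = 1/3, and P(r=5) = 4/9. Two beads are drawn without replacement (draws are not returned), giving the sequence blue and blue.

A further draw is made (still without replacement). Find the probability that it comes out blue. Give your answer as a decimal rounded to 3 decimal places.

0.658

The likelihood of the observed sequence under each hypothesis: P(data | r = 1) = (1/6)(0/5) = 0; P(data | r = 3) = (3/6)(2/5) = 1/5; P(data | r = 5) = (5/6)(4/5) = 2/3.
The prior-weighted likelihoods are 2/9 · 0 = 0, 1/3 · 1/5 = 1/15, 4/9 · 2/3 = 8/27; these sum to 49/135.
Dividing through by the total gives posterior P(r = 1 | data) = 0, P(r = 3 | data) = 9/49, P(r = 5 | data) = 40/49.
Averaging over the posterior, P(blue next | data) = (1/4)(9/49) + (3/4)(40/49) = 129/196.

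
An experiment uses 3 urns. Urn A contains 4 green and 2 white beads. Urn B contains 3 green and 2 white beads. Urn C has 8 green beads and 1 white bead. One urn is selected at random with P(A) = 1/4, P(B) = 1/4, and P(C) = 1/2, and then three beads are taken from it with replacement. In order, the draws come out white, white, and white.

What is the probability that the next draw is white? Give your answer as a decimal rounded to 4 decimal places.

0.3686

Compute the likelihood of the observed sequence for each case: P(data | urn A) = (2/6)(2/6)(2/6) = 0.037037; P(data | urn B) = (2/5)(2/5)(2/5) = 0.064; P(data | urn C) = (1/9)(1/9)(1/9) = 0.0013717.
The prior-weighted likelihoods are 1/4 · 0.037037 = 0.0092593, 1/4 · 0.064 = 0.016, 1/2 · 0.0013717 = 0.00068587; summing to 0.025945.
Dividing through by the total gives posterior P(urn A | data) = 0.35688, P(urn B | data) = 0.61669, P(urn C | data) = 0.026435.
Averaging over the posterior, P(white next | data) = (1/3)(0.35688) + (2/5)(0.61669) + (1/9)(0.026435) = 0.36857.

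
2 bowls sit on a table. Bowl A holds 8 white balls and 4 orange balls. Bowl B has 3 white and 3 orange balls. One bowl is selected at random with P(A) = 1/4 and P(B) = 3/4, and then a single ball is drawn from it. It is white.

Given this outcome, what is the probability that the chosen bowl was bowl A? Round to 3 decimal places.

0.308

Compute the likelihood of this draw for each case: P(data | bowl A) = (8/12) = 2/3; P(data | bowl B) = (3/6) = 1/2.
Weighting by the prior gives 1/4 · 2/3 = 1/6, 3/4 · 1/2 = 3/8; these sum to 13/24.
So P(bowl A | data) = (1/6) / (13/24) = 4/13.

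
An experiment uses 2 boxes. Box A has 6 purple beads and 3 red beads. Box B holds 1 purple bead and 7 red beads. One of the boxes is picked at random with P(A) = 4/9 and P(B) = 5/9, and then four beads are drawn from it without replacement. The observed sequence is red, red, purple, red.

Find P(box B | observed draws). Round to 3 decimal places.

0.929

Compute the likelihood of the observed sequence for each case: P(data | box A) = (3/9)(2/8)(6/7)(1/6) = 0.011905; P(data | box B) = (7/8)(6/7)(1/6)(5/5) = 0.125.
The prior-weighted likelihoods are 4/9 · 0.011905 = 0.005291, 5/9 · 0.125 = 0.069444; these sum to 0.074735.
Therefore the posterior P(box B | data) = (0.069444) / (0.074735) = 0.9292.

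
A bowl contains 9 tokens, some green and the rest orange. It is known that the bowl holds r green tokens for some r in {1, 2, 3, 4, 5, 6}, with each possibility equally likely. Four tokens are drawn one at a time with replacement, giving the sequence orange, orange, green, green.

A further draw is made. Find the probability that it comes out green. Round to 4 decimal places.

0.4536

For each hypothesis, P(data | H) works out to: P(data | r = 1) = (8/9)(8/9)(1/9)(1/9) = 0.0097546; P(data | r = 2) = (7/9)(7/9)(2/9)(2/9) = 0.029873; P(data | r = 3) = (6/9)(6/9)(3/9)(3/9) = 0.049383; P(data | r = 4) = (5/9)(5/9)(4/9)(4/9) = 0.060966; P(data | r = 5) = (4/9)(4/9)(5/9)(5/9) = 0.060966; P(data | r = 6) = (3/9)(3/9)(6/9)(6/9) = 0.049383.
The prior-weighted likelihoods are 1/6 · 0.0097546 = 0.0016258, 1/6 · 0.029873 = 0.0049789, 1/6 · 0.049383 = 0.0082305, 1/6 · 0.060966 = 0.010161, 1/6 · 0.060966 = 0.010161, 1/6 · 0.049383 = 0.0082305; summing to 0.043388.
Dividing through by the total gives posterior P(r = 1 | data) = 0.037471, P(r = 2 | data) = 0.11475, P(r = 3 | data) = 0.1897, P(r = 4 | data) = 0.23419, P(r = 5 | data) = 0.23419, P(r = 6 | data) = 0.1897.
The predictive probability is P(green next | data) = (1/9)(0.037471) + (2/9)(0.11475) + (1/3)(0.1897) + (4/9)(0.23419) + (5/9)(0.23419) + (2/3)(0.1897) = 0.45355.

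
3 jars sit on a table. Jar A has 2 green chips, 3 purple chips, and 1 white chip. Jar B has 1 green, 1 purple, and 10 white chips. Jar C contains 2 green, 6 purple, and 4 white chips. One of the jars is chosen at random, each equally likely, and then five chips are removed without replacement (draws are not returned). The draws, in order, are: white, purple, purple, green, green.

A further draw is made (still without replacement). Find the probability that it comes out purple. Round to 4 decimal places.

The likelihood of the observed sequence under each hypothesis: P(data | jar A) = (1/6)(3/5)(2/4)(2/3)(1/2) = 0.016667; P(data | jar B) = (10/12)(1/11)(0/10) = 0; P(data | jar C) = (4/12)(6/11)(5/10)(2/9)(1/8) = 0.0025253.
Multiplying each by its prior: 1/3 · 0.016667 = 0.0055556, 1/3 · 0 = 0, 1/3 · 0.0025253 = 0.00084175; summing to 0.0063973.
Normalising, the posterior is P(jar A | data) = 0.86842, P(jar B | data) = 0, P(jar C | data) = 0.13158.
The predictive probability is P(purple next | data) = (1)(0.86842) + (4/7)(0.13158) = 0.94361.

0.9436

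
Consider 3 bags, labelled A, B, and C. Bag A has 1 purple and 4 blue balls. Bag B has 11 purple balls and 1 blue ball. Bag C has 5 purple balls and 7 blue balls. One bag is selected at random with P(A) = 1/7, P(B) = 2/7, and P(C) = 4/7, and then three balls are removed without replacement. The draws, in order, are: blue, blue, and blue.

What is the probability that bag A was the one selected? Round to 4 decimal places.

0.3860

Under each hypothesis, the probability of the observed sequence is: P(data | bag A) = (4/5)(3/4)(2/3) = 2/5; P(data | bag B) = (1/12)(0/11) = 0; P(data | bag C) = (7/12)(6/11)(5/10) = 7/44.
Multiplying each by its prior: 1/7 · 2/5 = 2/35, 2/7 · 0 = 0, 4/7 · 7/44 = 1/11; summing to 57/385.
Hence P(bag A | data) = (2/35) / (57/385) = 22/57.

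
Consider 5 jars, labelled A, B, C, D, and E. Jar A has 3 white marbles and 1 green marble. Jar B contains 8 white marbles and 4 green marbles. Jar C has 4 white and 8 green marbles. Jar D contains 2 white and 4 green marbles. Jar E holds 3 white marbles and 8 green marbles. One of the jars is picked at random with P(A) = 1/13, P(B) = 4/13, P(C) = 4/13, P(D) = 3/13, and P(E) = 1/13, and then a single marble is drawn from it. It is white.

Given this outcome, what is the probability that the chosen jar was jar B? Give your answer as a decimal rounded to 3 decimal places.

For each hypothesis, P(data | H) works out to: P(data | jar A) = (3/4) = 3/4; P(data | jar B) = (8/12) = 2/3; P(data | jar C) = (4/12) = 1/3; P(data | jar D) = (2/6) = 1/3; P(data | jar E) = (3/11) = 3/11.
The prior-weighted likelihoods are 1/13 · 3/4 = 3/52, 4/13 · 2/3 = 8/39, 4/13 · 1/3 = 4/39, 3/13 · 1/3 = 1/13, 1/13 · 3/11 = 3/143; with total 265/572.
By Bayes' rule, P(jar B | data) = (8/39) / (265/572) = 352/795.

0.443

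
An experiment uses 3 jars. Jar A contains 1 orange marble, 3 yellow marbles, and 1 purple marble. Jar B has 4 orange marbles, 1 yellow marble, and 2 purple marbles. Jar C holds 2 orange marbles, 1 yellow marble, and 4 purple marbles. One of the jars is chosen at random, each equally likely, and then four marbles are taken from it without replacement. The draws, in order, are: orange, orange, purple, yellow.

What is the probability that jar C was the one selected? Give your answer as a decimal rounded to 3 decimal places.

Under each hypothesis, the probability of the observed sequence is: P(data | jar A) = (1/5)(0/4) = 0; P(data | jar B) = (4/7)(3/6)(2/5)(1/4) = 1/35; P(data | jar C) = (2/7)(1/6)(4/5)(1/4) = 1/105.
The prior-weighted likelihoods are 1/3 · 0 = 0, 1/3 · 1/35 = 1/105, 1/3 · 1/105 = 1/315; summing to 4/315.
Hence P(jar C | data) = (1/315) / (4/315) = 1/4.

0.250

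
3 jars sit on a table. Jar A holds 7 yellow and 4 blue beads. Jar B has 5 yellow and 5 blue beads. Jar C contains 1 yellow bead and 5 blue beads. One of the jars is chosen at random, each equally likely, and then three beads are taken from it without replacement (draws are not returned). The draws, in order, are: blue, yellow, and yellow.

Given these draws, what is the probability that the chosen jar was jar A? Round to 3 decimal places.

0.550

The likelihood of the observed sequence under each hypothesis: P(data | jar A) = (4/11)(7/10)(6/9) = 0.1697; P(data | jar B) = (5/10)(5/9)(4/8) = 0.13889; P(data | jar C) = (5/6)(1/5)(0/4) = 0.
The prior-weighted likelihoods are 1/3 · 0.1697 = 0.056566, 1/3 · 0.13889 = 0.046296, 1/3 · 0 = 0; these sum to 0.10286.
By Bayes' rule, P(jar A | data) = (0.056566) / (0.10286) = 0.54992.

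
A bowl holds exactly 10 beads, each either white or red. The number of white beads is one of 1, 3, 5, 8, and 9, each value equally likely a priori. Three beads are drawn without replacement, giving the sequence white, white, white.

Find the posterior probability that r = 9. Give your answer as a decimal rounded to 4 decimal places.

0.5563

The likelihood of the observed sequence under each hypothesis: P(data | r = 1) = (1/10)(0/9) = 0; P(data | r = 3) = (3/10)(2/9)(1/8) = 1/120; P(data | r = 5) = (5/10)(4/9)(3/8) = 1/12; P(data | r = 8) = (8/10)(7/9)(6/8) = 7/15; P(data | r = 9) = (9/10)(8/9)(7/8) = 7/10.
Multiplying each by its prior: 1/5 · 0 = 0, 1/5 · 1/120 = 1/600, 1/5 · 1/12 = 1/60, 1/5 · 7/15 = 7/75, 1/5 · 7/10 = 7/50; these sum to 151/600.
Hence P(r = 9 | data) = (7/50) / (151/600) = 84/151.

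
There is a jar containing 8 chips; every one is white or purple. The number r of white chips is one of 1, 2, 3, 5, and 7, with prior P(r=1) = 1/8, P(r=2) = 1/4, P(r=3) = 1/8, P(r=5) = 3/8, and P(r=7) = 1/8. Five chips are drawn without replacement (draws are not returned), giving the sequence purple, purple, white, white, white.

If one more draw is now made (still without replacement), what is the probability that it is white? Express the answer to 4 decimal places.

0.6000

Compute the likelihood of the observed sequence for each case: P(data | r = 1) = (7/8)(6/7)(1/6)(0/5) = 0; P(data | r = 2) = (6/8)(5/7)(2/6)(1/5)(0/4) = 0; P(data | r = 3) = (5/8)(4/7)(3/6)(2/5)(1/4) = 1/56; P(data | r = 5) = (3/8)(2/7)(5/6)(4/5)(3/4) = 3/56; P(data | r = 7) = (1/8)(0/7) = 0.
The prior-weighted likelihoods are 1/8 · 0 = 0, 1/4 · 0 = 0, 1/8 · 1/56 = 1/448, 3/8 · 3/56 = 9/448, 1/8 · 0 = 0; with total 5/224.
Normalising, the posterior is P(r = 1 | data) = 0, P(r = 2 | data) = 0, P(r = 3 | data) = 1/10, P(r = 5 | data) = 9/10, P(r = 7 | data) = 0.
So P(white next | data) = Σ P(white next | H) P(H | data) = (0)(1/10) + (2/3)(9/10) = 3/5.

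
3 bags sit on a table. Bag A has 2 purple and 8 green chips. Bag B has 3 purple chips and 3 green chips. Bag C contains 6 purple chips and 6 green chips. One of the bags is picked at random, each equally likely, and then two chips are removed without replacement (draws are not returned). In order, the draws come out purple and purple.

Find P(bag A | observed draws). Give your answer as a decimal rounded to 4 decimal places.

Compute the likelihood of the observed sequence for each case: P(data | bag A) = (2/10)(1/9) = 1/45; P(data | bag B) = (3/6)(2/5) = 1/5; P(data | bag C) = (6/12)(5/11) = 5/22.
The prior-weighted likelihoods are 1/3 · 1/45 = 1/135, 1/3 · 1/5 = 1/15, 1/3 · 5/22 = 5/66; with total 89/594.
Hence P(bag A | data) = (1/135) / (89/594) = 22/445.

0.0494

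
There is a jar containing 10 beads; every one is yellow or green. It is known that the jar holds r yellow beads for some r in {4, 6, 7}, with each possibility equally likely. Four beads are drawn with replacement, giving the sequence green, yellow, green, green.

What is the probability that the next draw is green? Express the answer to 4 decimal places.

0.5071

Compute the likelihood of the observed sequence for each case: P(data | r = 4) = (6/10)(4/10)(6/10)(6/10) = 0.0864; P(data | r = 6) = (4/10)(6/10)(4/10)(4/10) = 0.0384; P(data | r = 7) = (3/10)(7/10)(3/10)(3/10) = 0.0189.
Multiplying each by its prior: 1/3 · 0.0864 = 0.0288, 1/3 · 0.0384 = 0.0128, 1/3 · 0.0189 = 0.0063; summing to 0.0479.
Dividing through by the total gives posterior P(r = 4 | data) = 0.60125, P(r = 6 | data) = 0.26722, P(r = 7 | data) = 0.13152.
Averaging over the posterior, P(green next | data) = (3/5)(0.60125) + (2/5)(0.26722) + (3/10)(0.13152) = 0.5071.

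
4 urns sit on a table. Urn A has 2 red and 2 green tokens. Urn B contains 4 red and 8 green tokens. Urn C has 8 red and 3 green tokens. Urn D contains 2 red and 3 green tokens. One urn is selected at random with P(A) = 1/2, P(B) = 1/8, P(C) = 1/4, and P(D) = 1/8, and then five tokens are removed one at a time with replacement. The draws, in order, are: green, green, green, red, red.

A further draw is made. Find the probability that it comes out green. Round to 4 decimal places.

0.5190

For each hypothesis, P(data | H) works out to: P(data | urn A) = (2/4)(2/4)(2/4)(2/4)(2/4) = 0.03125; P(data | urn B) = (8/12)(8/12)(8/12)(4/12)(4/12) = 0.032922; P(data | urn C) = (3/11)(3/11)(3/11)(8/11)(8/11) = 0.01073; P(data | urn D) = (3/5)(3/5)(3/5)(2/5)(2/5) = 0.03456.
The prior-weighted likelihoods are 1/2 · 0.03125 = 0.015625, 1/8 · 0.032922 = 0.0041152, 1/4 · 0.01073 = 0.0026824, 1/8 · 0.03456 = 0.00432; summing to 0.026743.
Normalising, the posterior is P(urn A | data) = 0.58427, P(urn B | data) = 0.15388, P(urn C | data) = 0.1003, P(urn D | data) = 0.16154.
The predictive probability is P(green next | data) = (1/2)(0.58427) + (2/3)(0.15388) + (3/11)(0.1003) + (3/5)(0.16154) = 0.519.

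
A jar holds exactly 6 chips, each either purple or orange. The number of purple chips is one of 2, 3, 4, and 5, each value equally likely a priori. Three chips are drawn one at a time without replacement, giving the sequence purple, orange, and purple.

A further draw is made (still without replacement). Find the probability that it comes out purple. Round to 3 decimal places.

For each hypothesis, P(data | H) works out to: P(data | r = 2) = (2/6)(4/5)(1/4) = 1/15; P(data | r = 3) = (3/6)(3/5)(2/4) = 3/20; P(data | r = 4) = (4/6)(2/5)(3/4) = 1/5; P(data | r = 5) = (5/6)(1/5)(4/4) = 1/6.
Weighting by the prior gives 1/4 · 1/15 = 1/60, 1/4 · 3/20 = 3/80, 1/4 · 1/5 = 1/20, 1/4 · 1/6 = 1/24; these sum to 7/48.
Normalising, the posterior is P(r = 2 | data) = 4/35, P(r = 3 | data) = 9/35, P(r = 4 | data) = 12/35, P(r = 5 | data) = 2/7.
Averaging over the posterior, P(purple next | data) = (0)(4/35) + (1/3)(9/35) + (2/3)(12/35) + (1)(2/7) = 3/5.

0.600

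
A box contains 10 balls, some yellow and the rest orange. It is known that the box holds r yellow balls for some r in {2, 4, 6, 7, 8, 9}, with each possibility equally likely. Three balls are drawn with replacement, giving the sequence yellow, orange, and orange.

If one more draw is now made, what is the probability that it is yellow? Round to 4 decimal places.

For each hypothesis, P(data | H) works out to: P(data | r = 2) = (2/10)(8/10)(8/10) = 0.128; P(data | r = 4) = (4/10)(6/10)(6/10) = 0.144; P(data | r = 6) = (6/10)(4/10)(4/10) = 0.096; P(data | r = 7) = (7/10)(3/10)(3/10) = 0.063; P(data | r = 8) = (8/10)(2/10)(2/10) = 0.032; P(data | r = 9) = (9/10)(1/10)(1/10) = 0.009.
Multiplying each by its prior: 1/6 · 0.128 = 0.021333, 1/6 · 0.144 = 0.024, 1/6 · 0.096 = 0.016, 1/6 · 0.063 = 0.0105, 1/6 · 0.032 = 0.0053333, 1/6 · 0.009 = 0.0015; summing to 0.078667.
The posterior is then P(r = 2 | data) = 0.27119, P(r = 4 | data) = 0.30508, P(r = 6 | data) = 0.20339, P(r = 7 | data) = 0.13347, P(r = 8 | data) = 0.067797, P(r = 9 | data) = 0.019068.
So P(yellow next | data) = Σ P(yellow next | H) P(H | data) = (1/5)(0.27119) + (2/5)(0.30508) + (3/5)(0.20339) + (7/10)(0.13347) + (4/5)(0.067797) + (9/10)(0.019068) = 0.46314.

0.4631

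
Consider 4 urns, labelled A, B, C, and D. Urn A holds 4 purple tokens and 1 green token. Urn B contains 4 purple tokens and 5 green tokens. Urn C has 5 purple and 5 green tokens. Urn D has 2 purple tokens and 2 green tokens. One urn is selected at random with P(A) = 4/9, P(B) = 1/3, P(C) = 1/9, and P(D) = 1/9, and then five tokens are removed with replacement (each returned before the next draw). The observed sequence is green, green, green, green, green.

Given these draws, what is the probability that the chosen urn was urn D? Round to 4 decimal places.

Compute the likelihood of the observed sequence for each case: P(data | urn A) = (1/5)(1/5)(1/5)(1/5)(1/5) = 0.00032; P(data | urn B) = (5/9)(5/9)(5/9)(5/9)(5/9) = 0.052922; P(data | urn C) = (5/10)(5/10)(5/10)(5/10)(5/10) = 0.03125; P(data | urn D) = (2/4)(2/4)(2/4)(2/4)(2/4) = 0.03125.
Multiplying each by its prior: 4/9 · 0.00032 = 0.00014222, 1/3 · 0.052922 = 0.017641, 1/9 · 0.03125 = 0.0034722, 1/9 · 0.03125 = 0.0034722; these sum to 0.024727.
By Bayes' rule, P(urn D | data) = (0.0034722) / (0.024727) = 0.14042.

0.1404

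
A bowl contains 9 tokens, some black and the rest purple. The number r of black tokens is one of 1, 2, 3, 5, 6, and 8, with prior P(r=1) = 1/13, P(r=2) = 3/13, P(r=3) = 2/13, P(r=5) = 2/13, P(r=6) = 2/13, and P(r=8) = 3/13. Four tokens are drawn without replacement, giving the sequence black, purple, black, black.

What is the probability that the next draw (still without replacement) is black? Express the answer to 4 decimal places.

0.7158

The likelihood of the observed sequence under each hypothesis: P(data | r = 1) = (1/9)(8/8)(0/7) = 0; P(data | r = 2) = (2/9)(7/8)(1/7)(0/6) = 0; P(data | r = 3) = (3/9)(6/8)(2/7)(1/6) = 0.011905; P(data | r = 5) = (5/9)(4/8)(4/7)(3/6) = 0.079365; P(data | r = 6) = (6/9)(3/8)(5/7)(4/6) = 0.11905; P(data | r = 8) = (8/9)(1/8)(7/7)(6/6) = 0.11111.
The prior-weighted likelihoods are 1/13 · 0 = 0, 3/13 · 0 = 0, 2/13 · 0.011905 = 0.0018315, 2/13 · 0.079365 = 0.01221, 2/13 · 0.11905 = 0.018315, 3/13 · 0.11111 = 0.025641; these sum to 0.057998.
The posterior is then P(r = 1 | data) = 0, P(r = 2 | data) = 0, P(r = 3 | data) = 0.031579, P(r = 5 | data) = 0.21053, P(r = 6 | data) = 0.31579, P(r = 8 | data) = 0.44211.
So P(black next | data) = Σ P(black next | H) P(H | data) = (0)(0.031579) + (2/5)(0.21053) + (3/5)(0.31579) + (1)(0.44211) = 0.71579.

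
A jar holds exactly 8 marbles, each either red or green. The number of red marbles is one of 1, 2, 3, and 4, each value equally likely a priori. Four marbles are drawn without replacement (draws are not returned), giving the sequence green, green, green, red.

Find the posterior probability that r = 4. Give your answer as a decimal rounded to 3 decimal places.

Compute the likelihood of the observed sequence for each case: P(data | r = 1) = (7/8)(6/7)(5/6)(1/5) = 0.125; P(data | r = 2) = (6/8)(5/7)(4/6)(2/5) = 0.14286; P(data | r = 3) = (5/8)(4/7)(3/6)(3/5) = 0.10714; P(data | r = 4) = (4/8)(3/7)(2/6)(4/5) = 0.057143.
Multiplying each by its prior: 1/4 · 0.125 = 0.03125, 1/4 · 0.14286 = 0.035714, 1/4 · 0.10714 = 0.026786, 1/4 · 0.057143 = 0.014286; with total 0.10804.
By Bayes' rule, P(r = 4 | data) = (0.014286) / (0.10804) = 0.13223.

0.132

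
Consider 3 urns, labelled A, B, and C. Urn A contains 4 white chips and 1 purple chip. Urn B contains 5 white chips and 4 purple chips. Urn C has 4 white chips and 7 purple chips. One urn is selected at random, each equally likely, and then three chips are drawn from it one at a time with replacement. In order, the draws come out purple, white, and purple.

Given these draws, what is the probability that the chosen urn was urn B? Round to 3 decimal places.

0.380

The likelihood of the observed sequence under each hypothesis: P(data | urn A) = (1/5)(4/5)(1/5) = 0.032; P(data | urn B) = (4/9)(5/9)(4/9) = 0.10974; P(data | urn C) = (7/11)(4/11)(7/11) = 0.14726.
Weighting by the prior gives 1/3 · 0.032 = 0.010667, 1/3 · 0.10974 = 0.03658, 1/3 · 0.14726 = 0.049086; these sum to 0.096332.
So P(urn B | data) = (0.03658) / (0.096332) = 0.37972.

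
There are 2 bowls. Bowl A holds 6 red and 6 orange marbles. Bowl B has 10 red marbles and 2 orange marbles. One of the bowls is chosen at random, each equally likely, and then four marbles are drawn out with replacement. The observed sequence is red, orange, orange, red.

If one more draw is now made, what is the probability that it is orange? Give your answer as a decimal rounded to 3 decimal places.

0.421

The likelihood of the observed sequence under each hypothesis: P(data | bowl A) = (6/12)(6/12)(6/12)(6/12) = 0.0625; P(data | bowl B) = (10/12)(2/12)(2/12)(10/12) = 0.01929.
Weighting by the prior gives 1/2 · 0.0625 = 0.03125, 1/2 · 0.01929 = 0.0096451; with total 0.040895.
The posterior is then P(bowl A | data) = 0.76415, P(bowl B | data) = 0.23585.
Averaging over the posterior, P(orange next | data) = (1/2)(0.76415) + (1/6)(0.23585) = 0.42138.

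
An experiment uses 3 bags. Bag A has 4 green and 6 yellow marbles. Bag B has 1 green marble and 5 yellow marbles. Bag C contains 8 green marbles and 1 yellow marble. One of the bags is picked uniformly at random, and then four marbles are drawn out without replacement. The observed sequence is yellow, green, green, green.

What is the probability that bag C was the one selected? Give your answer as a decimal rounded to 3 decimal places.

0.795

For each hypothesis, P(data | H) works out to: P(data | bag A) = (6/10)(4/9)(3/8)(2/7) = 1/35; P(data | bag B) = (5/6)(1/5)(0/4) = 0; P(data | bag C) = (1/9)(8/8)(7/7)(6/6) = 1/9.
The prior-weighted likelihoods are 1/3 · 1/35 = 1/105, 1/3 · 0 = 0, 1/3 · 1/9 = 1/27; with total 44/945.
So P(bag C | data) = (1/27) / (44/945) = 35/44.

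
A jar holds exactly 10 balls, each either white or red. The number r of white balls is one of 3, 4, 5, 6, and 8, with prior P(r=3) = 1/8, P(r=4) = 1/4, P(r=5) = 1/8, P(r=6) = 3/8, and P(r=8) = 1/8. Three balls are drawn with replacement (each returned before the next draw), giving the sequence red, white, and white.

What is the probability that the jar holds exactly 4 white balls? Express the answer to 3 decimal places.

The likelihood of the observed sequence under each hypothesis: P(data | r = 3) = (7/10)(3/10)(3/10) = 0.063; P(data | r = 4) = (6/10)(4/10)(4/10) = 0.096; P(data | r = 5) = (5/10)(5/10)(5/10) = 0.125; P(data | r = 6) = (4/10)(6/10)(6/10) = 0.144; P(data | r = 8) = (2/10)(8/10)(8/10) = 0.128.
Weighting by the prior gives 1/8 · 0.063 = 0.007875, 1/4 · 0.096 = 0.024, 1/8 · 0.125 = 0.015625, 3/8 · 0.144 = 0.054, 1/8 · 0.128 = 0.016; these sum to 0.1175.
So P(r = 4 | data) = (0.024) / (0.1175) = 0.20426.

0.204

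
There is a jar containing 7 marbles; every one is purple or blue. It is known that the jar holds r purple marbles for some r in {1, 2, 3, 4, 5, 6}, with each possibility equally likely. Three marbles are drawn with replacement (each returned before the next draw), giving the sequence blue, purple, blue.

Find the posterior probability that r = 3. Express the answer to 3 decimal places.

For each hypothesis, P(data | H) works out to: P(data | r = 1) = (6/7)(1/7)(6/7) = 0.10496; P(data | r = 2) = (5/7)(2/7)(5/7) = 0.14577; P(data | r = 3) = (4/7)(3/7)(4/7) = 0.13994; P(data | r = 4) = (3/7)(4/7)(3/7) = 0.10496; P(data | r = 5) = (2/7)(5/7)(2/7) = 0.058309; P(data | r = 6) = (1/7)(6/7)(1/7) = 0.017493.
The prior-weighted likelihoods are 1/6 · 0.10496 = 0.017493, 1/6 · 0.14577 = 0.024295, 1/6 · 0.13994 = 0.023324, 1/6 · 0.10496 = 0.017493, 1/6 · 0.058309 = 0.0097182, 1/6 · 0.017493 = 0.0029155; with total 0.095238.
Therefore the posterior P(r = 3 | data) = (0.023324) / (0.095238) = 0.2449.

0.245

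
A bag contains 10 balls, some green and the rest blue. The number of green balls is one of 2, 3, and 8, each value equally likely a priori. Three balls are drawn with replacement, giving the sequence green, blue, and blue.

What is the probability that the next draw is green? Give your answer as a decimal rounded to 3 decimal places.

The likelihood of the observed sequence under each hypothesis: P(data | r = 2) = (2/10)(8/10)(8/10) = 0.128; P(data | r = 3) = (3/10)(7/10)(7/10) = 0.147; P(data | r = 8) = (8/10)(2/10)(2/10) = 0.032.
Multiplying each by its prior: 1/3 · 0.128 = 0.042667, 1/3 · 0.147 = 0.049, 1/3 · 0.032 = 0.010667; summing to 0.10233.
Normalising, the posterior is P(r = 2 | data) = 0.41694, P(r = 3 | data) = 0.47883, P(r = 8 | data) = 0.10423.
So P(green next | data) = Σ P(green next | H) P(H | data) = (1/5)(0.41694) + (3/10)(0.47883) + (4/5)(0.10423) = 0.31042.

0.310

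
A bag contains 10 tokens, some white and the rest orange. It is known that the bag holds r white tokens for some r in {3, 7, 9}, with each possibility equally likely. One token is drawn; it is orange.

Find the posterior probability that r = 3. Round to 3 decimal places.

Compute the likelihood of this draw for each case: P(data | r = 3) = (7/10) = 7/10; P(data | r = 7) = (3/10) = 3/10; P(data | r = 9) = (1/10) = 1/10.
The prior-weighted likelihoods are 1/3 · 7/10 = 7/30, 1/3 · 3/10 = 1/10, 1/3 · 1/10 = 1/30; summing to 11/30.
Hence P(r = 3 | data) = (7/30) / (11/30) = 7/11.

0.636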